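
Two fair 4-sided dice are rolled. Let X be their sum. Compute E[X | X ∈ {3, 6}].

P(X ∈ {3, 6}) = 5/16.
Σ over the event: 3·1/8 + 6·3/16 = 3/2.
E[X | X ∈ {3, 6}] = (3/2) / (5/16) = 24/5.

24/5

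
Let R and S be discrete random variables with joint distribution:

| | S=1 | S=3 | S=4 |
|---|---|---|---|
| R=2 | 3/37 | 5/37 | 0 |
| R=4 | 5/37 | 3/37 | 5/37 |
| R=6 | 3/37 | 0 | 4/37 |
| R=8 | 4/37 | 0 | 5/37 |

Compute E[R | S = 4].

P(S = 4) = 14/37.
Σ R·P over the event = 4·(5/37) + 6·(4/37) + 8·(5/37) = 84/37.
E[R | S = 4] = (84/37) / (14/37) = 6.

6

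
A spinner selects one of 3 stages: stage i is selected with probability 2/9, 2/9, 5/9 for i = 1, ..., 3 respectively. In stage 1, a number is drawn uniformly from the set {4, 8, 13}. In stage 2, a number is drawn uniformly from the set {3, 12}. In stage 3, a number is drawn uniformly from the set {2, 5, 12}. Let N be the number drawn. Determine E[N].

190/27

E[N | stage 1] = (4+8+13)/3 = 25/3.
E[N | stage 2] = (3+12)/2 = 15/2.
E[N | stage 3] = (2+5+12)/3 = 19/3.
E[N] = (2/9)·(25/3) + (2/9)·(15/2) + (5/9)·(19/3) = 190/27.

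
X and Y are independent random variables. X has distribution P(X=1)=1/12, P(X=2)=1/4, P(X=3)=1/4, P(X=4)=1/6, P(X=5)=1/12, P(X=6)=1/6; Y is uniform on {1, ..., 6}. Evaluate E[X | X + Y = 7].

P(X + Y = 7) = 1/6.
Summing X·P(x,y) over outcomes with X + Y = 7 gives 41/72.
E[X | X + Y = 7] = (41/72) / (1/6) = 41/12.

41/12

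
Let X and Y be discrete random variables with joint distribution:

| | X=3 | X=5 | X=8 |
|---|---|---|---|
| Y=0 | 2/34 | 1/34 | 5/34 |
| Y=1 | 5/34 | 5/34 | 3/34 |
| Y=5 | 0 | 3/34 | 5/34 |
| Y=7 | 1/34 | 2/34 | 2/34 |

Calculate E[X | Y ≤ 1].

115/21

P(Y ≤ 1) = 21/34.
Σ X·P over the event = 3·(2/34) + 3·(5/34) + 5·(1/34) + 5·(5/34) + 8·(5/34) + 8·(3/34) = 115/34.
E[X | Y ≤ 1] = (115/34) / (21/34) = 115/21.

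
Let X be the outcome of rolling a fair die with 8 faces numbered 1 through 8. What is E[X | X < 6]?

3

Given X < 6, X is equally likely to be any of {1, 2, 3, 4, 5}.
E[X | X < 6] = (1 + 2 + 3 + 4 + 5) / 5 = 3.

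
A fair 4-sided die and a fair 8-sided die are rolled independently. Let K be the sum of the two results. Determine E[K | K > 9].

32/3

P(K > 9) = 3/16.
Σ over the event: 10·3/32 + 11·1/16 + 12·1/32 = 2.
E[K | K > 9] = (2) / (3/16) = 32/3.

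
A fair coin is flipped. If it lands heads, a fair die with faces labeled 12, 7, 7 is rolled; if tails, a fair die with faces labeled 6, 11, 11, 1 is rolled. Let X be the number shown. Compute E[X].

E[X | heads] = (12+7+7)/3 = 26/3.
E[X | tails] = (6+11+11+1)/4 = 29/4.
E[X] = (1/2)·(26/3) + (1/2)·(29/4) = 191/24.

191/24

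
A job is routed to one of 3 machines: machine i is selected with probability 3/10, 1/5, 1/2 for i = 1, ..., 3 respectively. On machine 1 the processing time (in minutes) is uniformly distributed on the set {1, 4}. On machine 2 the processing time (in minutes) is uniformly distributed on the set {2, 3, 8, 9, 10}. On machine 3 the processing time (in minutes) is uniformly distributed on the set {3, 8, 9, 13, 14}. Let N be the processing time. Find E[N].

E[N | machine 1] = (1+4)/2 = 5/2.
E[N | machine 2] = (2+3+8+9+10)/5 = 32/5.
E[N | machine 3] = (3+8+9+13+14)/5 = 47/5.
By the law of total expectation,
E[N] = (3/10)·(5/2) + (1/5)·(32/5) + (1/2)·(47/5) = 673/100.

673/100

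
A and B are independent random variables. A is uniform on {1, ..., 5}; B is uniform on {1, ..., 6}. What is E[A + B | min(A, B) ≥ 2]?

15/2

P(min(A, B) ≥ 2) = 2/3.
Summing (A+B)·P(x,y) over outcomes with min(A, B) ≥ 2 gives 5.
E[A + B | min(A, B) ≥ 2] = (5) / (2/3) = 15/2.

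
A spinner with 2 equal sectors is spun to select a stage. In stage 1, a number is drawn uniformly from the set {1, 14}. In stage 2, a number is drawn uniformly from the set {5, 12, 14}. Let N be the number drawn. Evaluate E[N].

107/12

E[N | stage 1] = (1+14)/2 = 15/2.
E[N | stage 2] = (5+12+14)/3 = 31/3.
By the law of total expectation,
E[N] = (1/2)·(15/2) + (1/2)·(31/3) = 107/12.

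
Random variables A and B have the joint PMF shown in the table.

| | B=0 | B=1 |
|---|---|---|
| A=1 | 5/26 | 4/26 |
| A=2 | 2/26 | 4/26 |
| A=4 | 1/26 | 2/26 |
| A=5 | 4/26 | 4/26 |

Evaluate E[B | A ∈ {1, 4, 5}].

P(A ∈ {1, 4, 5}) = 10/13.
Σ B·P over the event = 0·(5/26) + 1·(4/26) + 0·(1/26) + 1·(2/26) + 0·(4/26) + 1·(4/26) = 5/13.
E[B | A ∈ {1, 4, 5}] = (5/13) / (10/13) = 1/2.

1/2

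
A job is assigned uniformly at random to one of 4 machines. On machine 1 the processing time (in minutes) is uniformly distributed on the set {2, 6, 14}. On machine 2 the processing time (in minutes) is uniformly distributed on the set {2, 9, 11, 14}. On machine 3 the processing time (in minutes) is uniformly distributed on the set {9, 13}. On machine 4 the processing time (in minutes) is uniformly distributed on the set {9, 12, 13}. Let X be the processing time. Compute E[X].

E[X | machine 1] = (2+6+14)/3 = 22/3.
E[X | machine 2] = (2+9+11+14)/4 = 9.
E[X | machine 3] = (9+13)/2 = 11.
E[X | machine 4] = (9+12+13)/3 = 34/3.
E[X] = (1/4)·(22/3) + (1/4)·(9) + (1/4)·(11) + (1/4)·(34/3) = 29/3.

29/3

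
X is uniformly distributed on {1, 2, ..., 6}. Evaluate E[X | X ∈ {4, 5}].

P(X ∈ {4, 5}) = 1/3.
Σ over the event: 4·1/6 + 5·1/6 = 3/2.
E[X | X ∈ {4, 5}] = (3/2) / (1/3) = 9/2.

9/2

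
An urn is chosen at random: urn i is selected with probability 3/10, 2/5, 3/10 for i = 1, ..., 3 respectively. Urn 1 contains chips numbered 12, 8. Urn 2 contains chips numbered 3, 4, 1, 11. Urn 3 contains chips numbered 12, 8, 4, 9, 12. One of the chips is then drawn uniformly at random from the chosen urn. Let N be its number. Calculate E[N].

E[N | urn 1] = (12+8)/2 = 10.
E[N | urn 2] = (3+4+1+11)/4 = 19/4.
E[N | urn 3] = (12+8+4+9+12)/5 = 9.
E[N] = (3/10)·(10) + (2/5)·(19/4) + (3/10)·(9) = 38/5.

38/5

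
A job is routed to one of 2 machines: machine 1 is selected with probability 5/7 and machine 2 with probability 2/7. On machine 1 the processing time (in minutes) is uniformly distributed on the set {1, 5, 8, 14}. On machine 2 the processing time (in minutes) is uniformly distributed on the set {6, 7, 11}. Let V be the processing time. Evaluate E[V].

E[V | machine 1] = (1+5+8+14)/4 = 7.
E[V | machine 2] = (6+7+11)/3 = 8.
By the law of total expectation,
E[V] = (5/7)·(7) + (2/7)·(8) = 51/7.

51/7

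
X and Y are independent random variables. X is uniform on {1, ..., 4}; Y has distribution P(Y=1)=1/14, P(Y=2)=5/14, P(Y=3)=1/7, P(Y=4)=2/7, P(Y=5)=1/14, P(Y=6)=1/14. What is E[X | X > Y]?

52/15

P(X > Y) = 15/56.
Summing X·P(x,y) over outcomes with X > Y gives 13/14.
E[X | X > Y] = (13/14) / (15/56) = 52/15.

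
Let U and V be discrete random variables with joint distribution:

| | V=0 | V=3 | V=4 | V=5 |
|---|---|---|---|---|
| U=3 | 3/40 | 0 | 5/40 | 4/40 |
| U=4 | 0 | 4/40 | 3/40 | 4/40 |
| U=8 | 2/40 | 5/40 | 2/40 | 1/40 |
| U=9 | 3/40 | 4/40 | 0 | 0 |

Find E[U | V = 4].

43/10

P(V = 4) = 1/4.
Σ U·P over the event = 3·(5/40) + 4·(3/40) + 8·(2/40) = 43/40.
E[U | V = 4] = (43/40) / (1/4) = 43/10.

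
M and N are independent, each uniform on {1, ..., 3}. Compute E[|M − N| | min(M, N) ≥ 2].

1/2

Outcomes with min(M, N) ≥ 2: (2,2), (2,3), (3,2), (3,3), each with probability 1/9.
E[|M − N| | min(M, N) ≥ 2] = (0 + 1 + 1 + 0) / 4 = 1/2.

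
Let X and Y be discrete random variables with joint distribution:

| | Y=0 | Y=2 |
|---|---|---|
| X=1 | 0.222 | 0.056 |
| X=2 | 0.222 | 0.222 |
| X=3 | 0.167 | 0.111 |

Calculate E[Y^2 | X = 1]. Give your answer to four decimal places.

P(X = 1) = 0.278.
Σ Y^2·P over the event = 0·(0.222) + 4·(0.056) = 0.224.
E[Y^2 | X = 1] = (0.224) / (0.278) = 0.8058.

0.8058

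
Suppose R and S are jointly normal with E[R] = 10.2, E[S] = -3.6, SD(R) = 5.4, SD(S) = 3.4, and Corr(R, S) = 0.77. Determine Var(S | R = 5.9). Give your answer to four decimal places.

Var(S | R=x) = (1 − ρ²)·σ_S².
Var(S | R=5.9) = (3.4)²·(1 − (0.77)²) = 11.56·0.4071 = 4.7061.

4.7061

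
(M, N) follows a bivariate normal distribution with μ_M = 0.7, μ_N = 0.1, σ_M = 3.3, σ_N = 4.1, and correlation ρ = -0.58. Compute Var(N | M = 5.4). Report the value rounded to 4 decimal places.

Var(N | M=x) = (1 − ρ²)·σ_N².
Var(N | M=5.4) = (4.1)²·(1 − (-0.58)²) = 16.81·0.6636 = 11.1551.

11.1551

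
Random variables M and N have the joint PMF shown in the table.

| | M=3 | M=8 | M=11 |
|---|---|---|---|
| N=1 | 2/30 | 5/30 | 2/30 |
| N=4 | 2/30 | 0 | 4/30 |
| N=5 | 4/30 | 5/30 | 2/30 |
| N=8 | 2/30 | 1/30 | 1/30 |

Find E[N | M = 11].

4

P(M = 11) = 3/10.
Σ N·P over the event = 1·(2/30) + 4·(4/30) + 5·(2/30) + 8·(1/30) = 6/5.
E[N | M = 11] = (6/5) / (3/10) = 4.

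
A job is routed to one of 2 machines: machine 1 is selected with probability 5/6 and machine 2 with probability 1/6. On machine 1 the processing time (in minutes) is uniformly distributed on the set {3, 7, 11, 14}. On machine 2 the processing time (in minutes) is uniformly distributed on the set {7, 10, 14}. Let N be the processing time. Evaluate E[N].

649/72

E[N | machine 1] = (3+7+11+14)/4 = 35/4.
E[N | machine 2] = (7+10+14)/3 = 31/3.
E[N] = (5/6)·(35/4) + (1/6)·(31/3) = 649/72.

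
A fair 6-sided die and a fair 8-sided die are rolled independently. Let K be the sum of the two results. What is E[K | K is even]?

8

P(K is even) = 1/2.
Σ over the event: 2·1/48 + 4·1/16 + 6·5/48 + 8·1/8 + 10·5/48 + 12·1/16 + 14·1/48 = 4.
E[K | K is even] = (4) / (1/2) = 8.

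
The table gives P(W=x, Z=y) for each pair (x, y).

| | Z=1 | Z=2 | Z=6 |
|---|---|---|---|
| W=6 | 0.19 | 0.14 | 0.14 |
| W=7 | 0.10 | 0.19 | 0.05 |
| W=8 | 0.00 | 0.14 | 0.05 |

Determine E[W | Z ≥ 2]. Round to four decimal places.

6.8732

P(Z ≥ 2) = 0.71.
Σ W·P over the event = 6·(0.14) + 6·(0.14) + 7·(0.19) + 7·(0.05) + 8·(0.14) + 8·(0.05) = 4.88.
E[W | Z ≥ 2] = (4.88) / (0.71) = 6.8732.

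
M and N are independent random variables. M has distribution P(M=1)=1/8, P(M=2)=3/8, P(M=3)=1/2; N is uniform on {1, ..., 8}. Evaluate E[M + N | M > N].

45/11

P(M > N) = 11/64.
Summing (M+N)·P(x,y) over outcomes with M > N gives 45/64.
E[M + N | M > N] = (45/64) / (11/64) = 45/11.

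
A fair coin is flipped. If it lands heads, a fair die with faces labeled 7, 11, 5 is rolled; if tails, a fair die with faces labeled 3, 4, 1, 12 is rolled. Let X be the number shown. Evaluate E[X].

E[X | heads] = (7+11+5)/3 = 23/3.
E[X | tails] = (3+4+1+12)/4 = 5.
E[X] = (1/2)·(23/3) + (1/2)·(5) = 19/3.

19/3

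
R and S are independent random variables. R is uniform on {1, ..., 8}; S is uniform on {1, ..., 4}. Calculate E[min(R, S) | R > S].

25/11

P(R > S) = 11/16.
Summing min(R,S)·P(x,y) over outcomes with R > S gives 25/16.
E[min(R, S) | R > S] = (25/16) / (11/16) = 25/11.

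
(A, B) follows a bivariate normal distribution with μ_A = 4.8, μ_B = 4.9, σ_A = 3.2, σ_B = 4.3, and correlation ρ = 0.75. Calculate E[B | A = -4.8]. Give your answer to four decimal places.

The regression of B on A has slope ρ·σ_B/σ_A and passes through (μ_A, μ_B).
E[B | A=-4.8] = 4.9 + (0.75)·(4.3/3.2)·(-4.8 − (4.8)) = 4.9 + (1.00781)·(-9.6) = -4.7750.

-4.7750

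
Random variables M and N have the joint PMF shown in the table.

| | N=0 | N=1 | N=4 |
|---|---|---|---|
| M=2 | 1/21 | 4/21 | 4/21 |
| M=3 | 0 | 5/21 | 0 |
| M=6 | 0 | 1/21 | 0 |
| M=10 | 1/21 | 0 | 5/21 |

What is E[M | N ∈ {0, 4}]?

70/11

P(N ∈ {0, 4}) = 11/21.
Σ M·P over the event = 2·(1/21) + 2·(4/21) + 10·(1/21) + 10·(5/21) = 10/3.
E[M | N ∈ {0, 4}] = (10/3) / (11/21) = 70/11.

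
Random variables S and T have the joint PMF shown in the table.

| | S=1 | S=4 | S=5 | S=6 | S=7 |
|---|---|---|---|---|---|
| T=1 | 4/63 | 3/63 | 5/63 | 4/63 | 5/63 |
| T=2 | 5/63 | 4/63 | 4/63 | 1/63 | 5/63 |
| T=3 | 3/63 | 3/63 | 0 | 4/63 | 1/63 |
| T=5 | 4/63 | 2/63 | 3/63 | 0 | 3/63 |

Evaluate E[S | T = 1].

100/21

P(T = 1) = 1/3.
Σ S·P over the event = 1·(4/63) + 4·(3/63) + 5·(5/63) + 6·(4/63) + 7·(5/63) = 100/63.
E[S | T = 1] = (100/63) / (1/3) = 100/21.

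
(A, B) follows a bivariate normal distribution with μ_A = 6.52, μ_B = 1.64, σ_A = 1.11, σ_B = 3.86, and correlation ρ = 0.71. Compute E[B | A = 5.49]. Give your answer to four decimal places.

-0.9031

For a bivariate normal, E[B | A=x] = μ_B + ρ·(σ_B/σ_A)·(x − μ_A).
E[B | A=5.49] = 1.64 + (0.71)·(3.86/1.11)·(5.49 − (6.52)) = 1.64 + (2.469)·(-1.03) = -0.9031.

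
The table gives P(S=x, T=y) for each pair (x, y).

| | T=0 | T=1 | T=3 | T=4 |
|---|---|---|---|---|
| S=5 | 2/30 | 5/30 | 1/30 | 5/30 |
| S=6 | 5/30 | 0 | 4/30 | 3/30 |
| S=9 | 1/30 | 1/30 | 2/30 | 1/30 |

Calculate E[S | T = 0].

49/8

P(T = 0) = 4/15.
Σ S·P over the event = 5·(2/30) + 6·(5/30) + 9·(1/30) = 49/30.
E[S | T = 0] = (49/30) / (4/15) = 49/8.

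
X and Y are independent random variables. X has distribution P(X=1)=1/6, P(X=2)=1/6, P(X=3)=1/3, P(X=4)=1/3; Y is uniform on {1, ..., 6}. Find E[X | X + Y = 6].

17/6

P(X + Y = 6) = 1/6.
Summing X·P(x,y) over outcomes with X + Y = 6 gives 17/36.
E[X | X + Y = 6] = (17/36) / (1/6) = 17/6.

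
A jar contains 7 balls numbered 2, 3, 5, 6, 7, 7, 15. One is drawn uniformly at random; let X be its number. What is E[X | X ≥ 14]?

P(X ≥ 14) = 1/7.
Σ over the event: 15·1/7 = 15/7.
E[X | X ≥ 14] = (15/7) / (1/7) = 15.

15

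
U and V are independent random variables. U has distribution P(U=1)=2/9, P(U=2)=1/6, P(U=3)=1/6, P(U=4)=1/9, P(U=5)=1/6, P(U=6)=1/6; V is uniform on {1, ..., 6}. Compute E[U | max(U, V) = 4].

17/6

P(max(U, V) = 4) = 1/6.
Summing U·P(x,y) over outcomes with max(U, V) = 4 gives 17/36.
E[U | max(U, V) = 4] = (17/36) / (1/6) = 17/6.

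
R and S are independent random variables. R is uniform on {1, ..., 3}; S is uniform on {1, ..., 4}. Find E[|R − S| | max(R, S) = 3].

Outcomes with max(R, S) = 3: (1,3), (2,3), (3,1), (3,2), (3,3), each with probability 1/12.
E[|R − S| | max(R, S) = 3] = (2 + 1 + 2 + 1 + 0) / 5 = 6/5.

6/5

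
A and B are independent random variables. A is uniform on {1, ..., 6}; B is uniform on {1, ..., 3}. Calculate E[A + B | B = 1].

9/2

P(B = 1) = 1/3.
Summing (A+B)·P(x,y) over outcomes with B = 1 gives 3/2.
E[A + B | B = 1] = (3/2) / (1/3) = 9/2.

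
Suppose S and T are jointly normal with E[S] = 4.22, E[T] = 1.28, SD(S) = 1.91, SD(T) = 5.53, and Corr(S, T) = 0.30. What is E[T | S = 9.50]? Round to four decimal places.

5.8661

The regression of T on S has slope ρ·σ_T/σ_S and passes through (μ_S, μ_T).
E[T | S=9.50] = 1.28 + (0.30)·(5.53/1.91)·(9.50 − (4.22)) = 1.28 + (0.868586)·(5.28) = 5.8661.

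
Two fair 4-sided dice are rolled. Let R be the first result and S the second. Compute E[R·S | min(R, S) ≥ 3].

49/4

Outcomes with min(R, S) ≥ 3: (3,3), (3,4), (4,3), (4,4), each with probability 1/16.
E[R·S | min(R, S) ≥ 3] = (9 + 12 + 12 + 16) / 4 = 49/4.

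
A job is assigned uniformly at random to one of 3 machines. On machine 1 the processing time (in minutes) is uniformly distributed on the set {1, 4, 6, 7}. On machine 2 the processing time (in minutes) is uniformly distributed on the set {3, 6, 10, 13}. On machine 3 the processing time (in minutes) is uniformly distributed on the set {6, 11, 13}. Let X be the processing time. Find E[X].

E[X | machine 1] = (1+4+6+7)/4 = 9/2.
E[X | machine 2] = (3+6+10+13)/4 = 8.
E[X | machine 3] = (6+11+13)/3 = 10.
E[X] = (1/3)·(9/2) + (1/3)·(8) + (1/3)·(10) = 15/2.

15/2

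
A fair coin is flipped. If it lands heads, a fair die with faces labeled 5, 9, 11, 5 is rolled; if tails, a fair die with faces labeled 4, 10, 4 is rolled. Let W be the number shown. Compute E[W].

27/4

E[W | heads] = (5+9+11+5)/4 = 15/2.
E[W | tails] = (4+10+4)/3 = 6.
By the law of total expectation,
E[W] = (1/2)·(15/2) + (1/2)·(6) = 27/4.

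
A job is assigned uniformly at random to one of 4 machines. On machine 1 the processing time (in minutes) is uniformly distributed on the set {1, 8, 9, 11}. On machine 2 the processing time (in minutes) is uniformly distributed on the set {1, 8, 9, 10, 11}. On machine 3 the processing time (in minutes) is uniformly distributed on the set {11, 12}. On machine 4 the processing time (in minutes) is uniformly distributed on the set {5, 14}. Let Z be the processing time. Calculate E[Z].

E[Z | machine 1] = (1+8+9+11)/4 = 29/4.
E[Z | machine 2] = (1+8+9+10+11)/5 = 39/5.
E[Z | machine 3] = (11+12)/2 = 23/2.
E[Z | machine 4] = (5+14)/2 = 19/2.
By the law of total expectation,
E[Z] = (1/4)·(29/4) + (1/4)·(39/5) + (1/4)·(23/2) + (1/4)·(19/2) = 721/80.

721/80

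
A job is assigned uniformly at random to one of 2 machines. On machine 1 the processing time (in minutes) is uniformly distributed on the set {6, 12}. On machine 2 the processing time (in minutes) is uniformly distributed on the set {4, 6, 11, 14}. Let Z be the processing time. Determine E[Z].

71/8

E[Z | machine 1] = (6+12)/2 = 9.
E[Z | machine 2] = (4+6+11+14)/4 = 35/4.
E[Z] = (1/2)·(9) + (1/2)·(35/4) = 71/8.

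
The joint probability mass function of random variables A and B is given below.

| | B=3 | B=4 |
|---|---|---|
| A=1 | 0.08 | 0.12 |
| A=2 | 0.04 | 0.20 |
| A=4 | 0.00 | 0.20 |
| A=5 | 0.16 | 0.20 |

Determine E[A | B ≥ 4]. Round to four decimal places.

P(B ≥ 4) = 0.72.
Σ A·P over the event = 1·(0.12) + 2·(0.20) + 4·(0.20) + 5·(0.20) = 2.32.
E[A | B ≥ 4] = (2.32) / (0.72) = 3.2222.

3.2222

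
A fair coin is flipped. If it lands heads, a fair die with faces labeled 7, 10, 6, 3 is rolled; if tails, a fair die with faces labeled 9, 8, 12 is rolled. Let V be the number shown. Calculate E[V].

E[V | heads] = (7+10+6+3)/4 = 13/2.
E[V | tails] = (9+8+12)/3 = 29/3.
E[V] = (1/2)·(13/2) + (1/2)·(29/3) = 97/12.

97/12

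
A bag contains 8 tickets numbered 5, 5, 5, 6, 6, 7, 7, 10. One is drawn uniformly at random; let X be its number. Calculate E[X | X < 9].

P(X < 9) = 7/8.
Σ over the event: 5·3/8 + 6·1/4 + 7·1/4 = 41/8.
E[X | X < 9] = (41/8) / (7/8) = 41/7.

41/7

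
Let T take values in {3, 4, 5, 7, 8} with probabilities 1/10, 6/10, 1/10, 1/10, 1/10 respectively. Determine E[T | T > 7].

8

P(T > 7) = 1/10.
Σ over the event: 8·1/10 = 4/5.
E[T | T > 7] = (4/5) / (1/10) = 8.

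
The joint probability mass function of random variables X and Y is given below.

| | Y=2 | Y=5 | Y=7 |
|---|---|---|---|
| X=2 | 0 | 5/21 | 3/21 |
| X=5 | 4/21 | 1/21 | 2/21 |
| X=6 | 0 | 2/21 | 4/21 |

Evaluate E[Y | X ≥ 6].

P(X ≥ 6) = 2/7.
Σ Y·P over the event = 5·(2/21) + 7·(4/21) = 38/21.
E[Y | X ≥ 6] = (38/21) / (2/7) = 19/3.

19/3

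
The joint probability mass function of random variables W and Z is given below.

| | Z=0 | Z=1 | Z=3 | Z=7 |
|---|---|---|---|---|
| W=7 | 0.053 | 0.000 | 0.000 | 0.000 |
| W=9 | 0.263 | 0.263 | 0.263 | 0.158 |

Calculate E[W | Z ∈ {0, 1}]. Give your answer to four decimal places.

P(Z ∈ {0, 1}) = 0.579.
Σ W·P over the event = 7·(0.053) + 9·(0.263) + 9·(0.263) = 5.105.
E[W | Z ∈ {0, 1}] = (5.105) / (0.579) = 8.8169.

8.8169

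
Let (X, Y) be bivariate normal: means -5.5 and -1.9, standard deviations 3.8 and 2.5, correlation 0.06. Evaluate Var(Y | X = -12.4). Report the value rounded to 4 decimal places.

6.2275

For a bivariate normal, Var(Y | X=x) = σ_Y²(1 − ρ²).
Var(Y | X=-12.4) = (2.5)²·(1 − (0.06)²) = 6.25·0.9964 = 6.2275.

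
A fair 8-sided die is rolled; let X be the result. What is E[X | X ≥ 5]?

Given X ≥ 5, X is equally likely to be any of {5, 6, 7, 8}.
E[X | X ≥ 5] = (5 + 6 + 7 + 8) / 4 = 13/2.

13/2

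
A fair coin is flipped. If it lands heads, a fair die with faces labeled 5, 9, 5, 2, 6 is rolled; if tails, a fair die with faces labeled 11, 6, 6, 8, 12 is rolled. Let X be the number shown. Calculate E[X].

7

E[X | heads] = (5+9+5+2+6)/5 = 27/5.
E[X | tails] = (11+6+6+8+12)/5 = 43/5.
By the law of total expectation,
E[X] = (1/2)·(27/5) + (1/2)·(43/5) = 7.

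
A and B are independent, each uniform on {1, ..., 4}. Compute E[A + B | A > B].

Outcomes with A > B: (2,1), (3,1), (3,2), (4,1), (4,2), (4,3), each with probability 1/16.
E[A + B | A > B] = (3 + 4 + 5 + 5 + 6 + 7) / 6 = 5.

5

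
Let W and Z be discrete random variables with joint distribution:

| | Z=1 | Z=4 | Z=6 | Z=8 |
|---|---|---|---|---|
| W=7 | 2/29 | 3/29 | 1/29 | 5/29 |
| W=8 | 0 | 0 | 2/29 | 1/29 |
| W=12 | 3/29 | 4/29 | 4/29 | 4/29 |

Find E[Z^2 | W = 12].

467/15

P(W = 12) = 15/29.
Σ Z^2·P over the event = 1·(3/29) + 16·(4/29) + 36·(4/29) + 64·(4/29) = 467/29.
E[Z^2 | W = 12] = (467/29) / (15/29) = 467/15.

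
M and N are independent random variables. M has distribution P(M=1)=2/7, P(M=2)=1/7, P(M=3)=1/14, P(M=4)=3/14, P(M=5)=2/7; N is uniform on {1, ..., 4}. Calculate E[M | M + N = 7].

35/8

P(M + N = 7) = 1/7.
Summing M·P(x,y) over outcomes with M + N = 7 gives 5/8.
E[M | M + N = 7] = (5/8) / (1/7) = 35/8.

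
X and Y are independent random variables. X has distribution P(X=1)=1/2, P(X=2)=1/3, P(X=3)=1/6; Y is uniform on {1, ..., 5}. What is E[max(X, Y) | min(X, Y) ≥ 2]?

P(min(X, Y) ≥ 2) = 2/5.
Summing max(X,Y)·P(x,y) over outcomes with min(X, Y) ≥ 2 gives 43/30.
E[max(X, Y) | min(X, Y) ≥ 2] = (43/30) / (2/5) = 43/12.

43/12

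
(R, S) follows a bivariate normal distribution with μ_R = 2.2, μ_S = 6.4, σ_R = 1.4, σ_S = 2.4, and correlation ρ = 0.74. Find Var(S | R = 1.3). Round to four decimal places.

2.6058

Var(S | R=x) = (1 − ρ²)·σ_S².
Var(S | R=1.3) = (2.4)²·(1 − (0.74)²) = 5.76·0.4524 = 2.6058.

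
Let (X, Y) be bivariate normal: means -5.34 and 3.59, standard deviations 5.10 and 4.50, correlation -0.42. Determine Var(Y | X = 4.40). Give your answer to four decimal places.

16.6779

Var(Y | X=x) = (1 − ρ²)·σ_Y².
Var(Y | X=4.40) = (4.50)²·(1 − (-0.42)²) = 20.25·0.8236 = 16.6779.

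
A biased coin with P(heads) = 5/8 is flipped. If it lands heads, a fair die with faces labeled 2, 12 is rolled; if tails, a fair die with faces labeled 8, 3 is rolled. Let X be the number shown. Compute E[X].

103/16

E[X | heads] = (2+12)/2 = 7.
E[X | tails] = (8+3)/2 = 11/2.
By the law of total expectation,
E[X] = (5/8)·(7) + (3/8)·(11/2) = 103/16.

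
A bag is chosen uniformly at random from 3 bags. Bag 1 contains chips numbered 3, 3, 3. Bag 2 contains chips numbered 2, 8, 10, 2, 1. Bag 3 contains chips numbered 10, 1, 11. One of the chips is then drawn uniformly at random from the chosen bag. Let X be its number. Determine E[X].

E[X | bag 1] = (3+3+3)/3 = 3.
E[X | bag 2] = (2+8+10+2+1)/5 = 23/5.
E[X | bag 3] = (10+1+11)/3 = 22/3.
By the law of total expectation,
E[X] = (1/3)·(3) + (1/3)·(23/5) + (1/3)·(22/3) = 224/45.

224/45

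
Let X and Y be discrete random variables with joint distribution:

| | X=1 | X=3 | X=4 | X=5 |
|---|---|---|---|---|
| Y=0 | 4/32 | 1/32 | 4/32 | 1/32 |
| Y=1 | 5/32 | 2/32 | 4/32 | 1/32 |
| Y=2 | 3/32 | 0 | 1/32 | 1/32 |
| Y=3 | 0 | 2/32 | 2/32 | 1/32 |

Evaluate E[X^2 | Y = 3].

15

P(Y = 3) = 5/32.
Σ X^2·P over the event = 9·(2/32) + 16·(2/32) + 25·(1/32) = 75/32.
E[X^2 | Y = 3] = (75/32) / (5/32) = 15.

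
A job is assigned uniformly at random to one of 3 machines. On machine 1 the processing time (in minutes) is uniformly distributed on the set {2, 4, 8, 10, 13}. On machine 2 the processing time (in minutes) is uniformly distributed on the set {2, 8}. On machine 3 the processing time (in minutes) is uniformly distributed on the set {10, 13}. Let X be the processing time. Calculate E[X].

E[X | machine 1] = (2+4+8+10+13)/5 = 37/5.
E[X | machine 2] = (2+8)/2 = 5.
E[X | machine 3] = (10+13)/2 = 23/2.
By the law of total expectation,
E[X] = (1/3)·(37/5) + (1/3)·(5) + (1/3)·(23/2) = 239/30.

239/30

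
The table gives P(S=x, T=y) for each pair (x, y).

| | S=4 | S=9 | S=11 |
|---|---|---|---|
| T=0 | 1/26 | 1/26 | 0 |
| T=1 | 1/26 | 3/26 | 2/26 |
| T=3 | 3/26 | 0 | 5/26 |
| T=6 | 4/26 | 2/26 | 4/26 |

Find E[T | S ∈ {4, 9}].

P(S ∈ {4, 9}) = 15/26.
Σ T·P over the event = 0·(1/26) + 1·(1/26) + 3·(3/26) + 6·(4/26) + 0·(1/26) + 1·(3/26) + 6·(2/26) = 49/26.
E[T | S ∈ {4, 9}] = (49/26) / (15/26) = 49/15.

49/15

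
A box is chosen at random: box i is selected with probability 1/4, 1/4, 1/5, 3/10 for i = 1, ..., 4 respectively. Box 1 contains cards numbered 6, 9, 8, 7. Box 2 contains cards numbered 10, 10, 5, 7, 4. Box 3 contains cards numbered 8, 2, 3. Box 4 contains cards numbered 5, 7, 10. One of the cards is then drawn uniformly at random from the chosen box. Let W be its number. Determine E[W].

E[W | box 1] = (6+9+8+7)/4 = 15/2.
E[W | box 2] = (10+10+5+7+4)/5 = 36/5.
E[W | box 3] = (8+2+3)/3 = 13/3.
E[W | box 4] = (5+7+10)/3 = 22/3.
By the law of total expectation,
E[W] = (1/4)·(15/2) + (1/4)·(36/5) + (1/5)·(13/3) + (3/10)·(22/3) = 809/120.

809/120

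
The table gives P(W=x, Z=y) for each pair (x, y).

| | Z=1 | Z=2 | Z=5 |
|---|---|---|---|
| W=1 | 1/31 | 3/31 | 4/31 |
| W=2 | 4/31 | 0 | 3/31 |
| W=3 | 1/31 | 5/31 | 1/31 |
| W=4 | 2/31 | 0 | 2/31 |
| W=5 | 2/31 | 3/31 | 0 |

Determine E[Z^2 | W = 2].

79/7

P(W = 2) = 7/31.
Σ Z^2·P over the event = 1·(4/31) + 25·(3/31) = 79/31.
E[Z^2 | W = 2] = (79/31) / (7/31) = 79/7.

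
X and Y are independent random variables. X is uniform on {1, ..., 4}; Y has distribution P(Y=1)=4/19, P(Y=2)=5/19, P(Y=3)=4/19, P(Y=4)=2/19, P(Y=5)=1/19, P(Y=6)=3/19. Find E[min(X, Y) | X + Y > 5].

P(X + Y > 5) = 35/76.
Summing min(X,Y)·P(x,y) over outcomes with X + Y > 5 gives 23/19.
E[min(X, Y) | X + Y > 5] = (23/19) / (35/76) = 92/35.

92/35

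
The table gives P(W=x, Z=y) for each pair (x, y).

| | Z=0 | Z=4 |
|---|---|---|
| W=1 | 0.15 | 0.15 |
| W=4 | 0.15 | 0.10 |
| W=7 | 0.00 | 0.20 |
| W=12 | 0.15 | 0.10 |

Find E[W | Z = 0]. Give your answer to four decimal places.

5.6667

P(Z = 0) = 0.45.
Σ W·P over the event = 1·(0.15) + 4·(0.15) + 12·(0.15) = 2.55.
E[W | Z = 0] = (2.55) / (0.45) = 5.6667.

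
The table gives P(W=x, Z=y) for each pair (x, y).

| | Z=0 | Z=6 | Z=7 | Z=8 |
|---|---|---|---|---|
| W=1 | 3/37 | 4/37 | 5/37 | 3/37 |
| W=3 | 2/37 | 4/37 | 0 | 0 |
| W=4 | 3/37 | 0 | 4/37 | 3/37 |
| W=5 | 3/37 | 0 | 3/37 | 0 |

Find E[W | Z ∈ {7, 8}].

P(Z ∈ {7, 8}) = 18/37.
Summing W·P(W=x,Z=y) over the conditioning event gives 51/37.
E[W | Z ∈ {7, 8}] = (51/37) / (18/37) = 17/6.

17/6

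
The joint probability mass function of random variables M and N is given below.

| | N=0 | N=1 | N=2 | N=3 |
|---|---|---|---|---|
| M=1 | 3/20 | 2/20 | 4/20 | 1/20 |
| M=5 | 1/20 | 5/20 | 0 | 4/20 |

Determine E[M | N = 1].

27/7

P(N = 1) = 7/20.
Σ M·P over the event = 1·(2/20) + 5·(5/20) = 27/20.
E[M | N = 1] = (27/20) / (7/20) = 27/7.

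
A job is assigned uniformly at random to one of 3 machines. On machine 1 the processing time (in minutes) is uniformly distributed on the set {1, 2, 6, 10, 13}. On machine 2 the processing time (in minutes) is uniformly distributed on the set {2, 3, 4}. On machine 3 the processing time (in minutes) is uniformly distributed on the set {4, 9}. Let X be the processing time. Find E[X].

E[X | machine 1] = (1+2+6+10+13)/5 = 32/5.
E[X | machine 2] = (2+3+4)/3 = 3.
E[X | machine 3] = (4+9)/2 = 13/2.
By the law of total expectation,
E[X] = (1/3)·(32/5) + (1/3)·(3) + (1/3)·(13/2) = 53/10.

53/10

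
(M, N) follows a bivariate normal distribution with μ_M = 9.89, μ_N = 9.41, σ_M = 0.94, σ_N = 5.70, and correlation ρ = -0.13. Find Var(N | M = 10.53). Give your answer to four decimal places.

31.9409

The conditional variance in a bivariate normal is σ_N²(1 − ρ²), independent of x.
Var(N | M=10.53) = (5.70)²·(1 − (-0.13)²) = 32.49·0.9831 = 31.9409.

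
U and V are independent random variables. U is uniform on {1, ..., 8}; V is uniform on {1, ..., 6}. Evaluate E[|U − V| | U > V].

83/27

P(U > V) = 9/16.
Summing |U−V|·P(x,y) over outcomes with U > V gives 83/48.
E[|U − V| | U > V] = (83/48) / (9/16) = 83/27.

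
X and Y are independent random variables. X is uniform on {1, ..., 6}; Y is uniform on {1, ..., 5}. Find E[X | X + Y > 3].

P(X + Y > 3) = 9/10.
Summing X·P(x,y) over outcomes with X + Y > 3 gives 101/30.
E[X | X + Y > 3] = (101/30) / (9/10) = 101/27.

101/27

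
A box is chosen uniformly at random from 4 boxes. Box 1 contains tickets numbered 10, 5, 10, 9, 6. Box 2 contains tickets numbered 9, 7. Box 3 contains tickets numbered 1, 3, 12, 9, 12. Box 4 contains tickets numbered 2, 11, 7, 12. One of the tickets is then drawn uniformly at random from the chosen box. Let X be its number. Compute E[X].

E[X | box 1] = (10+5+10+9+6)/5 = 8.
E[X | box 2] = (9+7)/2 = 8.
E[X | box 3] = (1+3+12+9+12)/5 = 37/5.
E[X | box 4] = (2+11+7+12)/4 = 8.
By the law of total expectation,
E[X] = (1/4)·(8) + (1/4)·(8) + (1/4)·(37/5) + (1/4)·(8) = 157/20.

157/20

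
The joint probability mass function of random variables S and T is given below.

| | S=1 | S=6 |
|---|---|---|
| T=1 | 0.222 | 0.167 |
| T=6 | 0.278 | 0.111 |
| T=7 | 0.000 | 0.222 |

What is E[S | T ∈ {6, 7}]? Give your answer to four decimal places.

3.7250

P(T ∈ {6, 7}) = 0.611.
Σ S·P over the event = 1·(0.278) + 6·(0.111) + 6·(0.222) = 2.276.
E[S | T ∈ {6, 7}] = (2.276) / (0.611) = 3.7250.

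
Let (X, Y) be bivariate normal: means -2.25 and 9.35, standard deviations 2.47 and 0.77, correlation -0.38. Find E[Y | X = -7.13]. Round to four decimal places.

9.9281

For a bivariate normal, E[Y | X=x] = μ_Y + ρ·(σ_Y/σ_X)·(x − μ_X).
E[Y | X=-7.13] = 9.35 + (-0.38)·(0.77/2.47)·(-7.13 − (-2.25)) = 9.35 + (-0.11846)·(-4.88) = 9.9281.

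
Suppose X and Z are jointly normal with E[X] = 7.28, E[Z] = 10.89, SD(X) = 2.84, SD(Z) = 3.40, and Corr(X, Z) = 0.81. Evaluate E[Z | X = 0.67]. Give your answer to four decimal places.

4.4802

E[Z | X=x] = μ_Z + ρ(σ_Z/σ_X)(x − μ_X) for jointly normal variables.
E[Z | X=0.67] = 10.89 + (0.81)·(3.40/2.84)·(0.67 − (7.28)) = 10.89 + (0.96972)·(-6.61) = 4.4802.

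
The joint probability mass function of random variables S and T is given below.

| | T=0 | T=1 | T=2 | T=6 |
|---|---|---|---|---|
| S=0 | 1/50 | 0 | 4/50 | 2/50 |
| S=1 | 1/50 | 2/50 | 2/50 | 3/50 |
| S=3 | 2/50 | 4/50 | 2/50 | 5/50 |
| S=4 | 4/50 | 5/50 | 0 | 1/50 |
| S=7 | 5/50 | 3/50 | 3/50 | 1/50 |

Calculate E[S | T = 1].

P(T = 1) = 7/25.
Σ S·P over the event = 1·(2/50) + 3·(4/50) + 4·(5/50) + 7·(3/50) = 11/10.
E[S | T = 1] = (11/10) / (7/25) = 55/14.

55/14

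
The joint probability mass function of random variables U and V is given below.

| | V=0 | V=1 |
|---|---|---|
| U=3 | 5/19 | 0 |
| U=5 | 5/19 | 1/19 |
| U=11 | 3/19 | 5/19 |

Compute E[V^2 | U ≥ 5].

3/7

P(U ≥ 5) = 14/19.
Σ V^2·P over the event = 0·(5/19) + 1·(1/19) + 0·(3/19) + 1·(5/19) = 6/19.
E[V^2 | U ≥ 5] = (6/19) / (14/19) = 3/7.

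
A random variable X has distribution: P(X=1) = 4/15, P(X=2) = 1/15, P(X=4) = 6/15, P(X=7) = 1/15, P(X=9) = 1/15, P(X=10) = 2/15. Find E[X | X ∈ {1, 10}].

4

P(X ∈ {1, 10}) = 2/5.
Σ over the event: 1·4/15 + 10·2/15 = 8/5.
E[X | X ∈ {1, 10}] = (8/5) / (2/5) = 4.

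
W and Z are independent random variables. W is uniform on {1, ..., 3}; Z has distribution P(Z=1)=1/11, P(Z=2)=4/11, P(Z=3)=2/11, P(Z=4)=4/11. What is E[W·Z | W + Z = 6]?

P(W + Z = 6) = 2/11.
Summing WZ·P(x,y) over outcomes with W + Z = 6 gives 50/33.
E[W·Z | W + Z = 6] = (50/33) / (2/11) = 25/3.

25/3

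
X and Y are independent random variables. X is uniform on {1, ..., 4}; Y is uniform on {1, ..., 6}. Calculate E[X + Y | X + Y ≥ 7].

Outcomes with X + Y ≥ 7: (1,6), (2,5), (2,6), (3,4), (3,5), (3,6), (4,3), (4,4), (4,5), (4,6), each with probability 1/24.
E[X + Y | X + Y ≥ 7] = (7 + 7 + 8 + 7 + 8 + 9 + 7 + 8 + 9 + 10) / 10 = 8.

8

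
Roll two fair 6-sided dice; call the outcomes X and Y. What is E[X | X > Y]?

P(X > Y) = 5/12.
Summing X·P(x,y) over outcomes with X > Y gives 35/18.
E[X | X > Y] = (35/18) / (5/12) = 14/3.

14/3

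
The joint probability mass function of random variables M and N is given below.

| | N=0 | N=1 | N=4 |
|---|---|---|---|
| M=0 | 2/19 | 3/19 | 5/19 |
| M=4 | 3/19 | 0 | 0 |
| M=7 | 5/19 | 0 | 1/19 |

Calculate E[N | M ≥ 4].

4/9

P(M ≥ 4) = 9/19.
Σ N·P over the event = 0·(3/19) + 0·(5/19) + 4·(1/19) = 4/19.
E[N | M ≥ 4] = (4/19) / (9/19) = 4/9.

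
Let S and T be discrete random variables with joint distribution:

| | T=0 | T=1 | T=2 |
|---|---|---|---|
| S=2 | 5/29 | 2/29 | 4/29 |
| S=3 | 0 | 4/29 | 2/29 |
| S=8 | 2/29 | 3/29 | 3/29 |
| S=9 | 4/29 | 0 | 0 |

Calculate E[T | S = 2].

10/11

P(S = 2) = 11/29.
Σ T·P over the event = 0·(5/29) + 1·(2/29) + 2·(4/29) = 10/29.
E[T | S = 2] = (10/29) / (11/29) = 10/11.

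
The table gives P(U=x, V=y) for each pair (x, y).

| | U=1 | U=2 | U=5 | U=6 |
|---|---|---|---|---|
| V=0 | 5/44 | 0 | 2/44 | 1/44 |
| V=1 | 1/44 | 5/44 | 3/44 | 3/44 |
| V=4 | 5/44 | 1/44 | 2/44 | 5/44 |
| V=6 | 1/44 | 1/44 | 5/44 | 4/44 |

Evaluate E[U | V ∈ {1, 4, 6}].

143/36

P(V ∈ {1, 4, 6}) = 9/11.
Summing U·P(U=x,V=y) over the conditioning event gives 13/4.
E[U | V ∈ {1, 4, 6}] = (13/4) / (9/11) = 143/36.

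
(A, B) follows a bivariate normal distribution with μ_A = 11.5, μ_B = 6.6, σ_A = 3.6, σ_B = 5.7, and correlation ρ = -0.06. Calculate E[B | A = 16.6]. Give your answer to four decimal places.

6.1155

The regression of B on A has slope ρ·σ_B/σ_A and passes through (μ_A, μ_B).
E[B | A=16.6] = 6.6 + (-0.06)·(5.7/3.6)·(16.6 − (11.5)) = 6.6 + (-0.095)·(5.1) = 6.1155.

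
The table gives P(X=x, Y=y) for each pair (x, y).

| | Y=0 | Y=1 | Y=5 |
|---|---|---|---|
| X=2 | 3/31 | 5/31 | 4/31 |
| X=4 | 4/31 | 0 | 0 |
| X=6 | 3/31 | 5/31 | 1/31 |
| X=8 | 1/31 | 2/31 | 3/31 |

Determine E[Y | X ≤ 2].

25/12

P(X ≤ 2) = 12/31.
Σ Y·P over the event = 0·(3/31) + 1·(5/31) + 5·(4/31) = 25/31.
E[Y | X ≤ 2] = (25/31) / (12/31) = 25/12.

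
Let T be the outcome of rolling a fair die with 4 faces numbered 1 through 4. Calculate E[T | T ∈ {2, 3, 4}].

P(T ∈ {2, 3, 4}) = 3/4.
Σ over the event: 2·1/4 + 3·1/4 + 4·1/4 = 9/4.
E[T | T ∈ {2, 3, 4}] = (9/4) / (3/4) = 3.

3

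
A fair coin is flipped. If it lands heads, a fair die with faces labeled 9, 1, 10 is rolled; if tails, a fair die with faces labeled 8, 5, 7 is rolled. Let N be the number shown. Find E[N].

E[N | heads] = (9+1+10)/3 = 20/3.
E[N | tails] = (8+5+7)/3 = 20/3.
By the law of total expectation,
E[N] = (1/2)·(20/3) + (1/2)·(20/3) = 20/3.

20/3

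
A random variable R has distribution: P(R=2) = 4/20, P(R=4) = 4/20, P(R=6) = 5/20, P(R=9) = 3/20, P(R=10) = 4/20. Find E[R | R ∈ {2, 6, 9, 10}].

P(R ∈ {2, 6, 9, 10}) = 4/5.
Σ over the event: 2·1/5 + 6·1/4 + 9·3/20 + 10·1/5 = 21/4.
E[R | R ∈ {2, 6, 9, 10}] = (21/4) / (4/5) = 105/16.

105/16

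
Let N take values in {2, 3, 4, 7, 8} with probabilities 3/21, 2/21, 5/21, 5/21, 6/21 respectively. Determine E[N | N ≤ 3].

P(N ≤ 3) = 5/21.
Σ over the event: 2·1/7 + 3·2/21 = 4/7.
E[N | N ≤ 3] = (4/7) / (5/21) = 12/5.

12/5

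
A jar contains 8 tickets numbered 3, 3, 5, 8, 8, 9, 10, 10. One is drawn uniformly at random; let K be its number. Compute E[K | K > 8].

P(K > 8) = 3/8.
Σ over the event: 9·1/8 + 10·1/4 = 29/8.
E[K | K > 8] = (29/8) / (3/8) = 29/3.

29/3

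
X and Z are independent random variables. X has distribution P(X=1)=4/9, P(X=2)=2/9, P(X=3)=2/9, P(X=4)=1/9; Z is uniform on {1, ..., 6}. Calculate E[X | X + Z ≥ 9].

P(X + Z ≥ 9) = 2/27.
Summing X·P(x,y) over outcomes with X + Z ≥ 9 gives 7/27.
E[X | X + Z ≥ 9] = (7/27) / (2/27) = 7/2.

7/2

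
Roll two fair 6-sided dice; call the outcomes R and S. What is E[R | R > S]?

14/3

P(R > S) = 5/12.
Summing R·P(x,y) over outcomes with R > S gives 35/18.
E[R | R > S] = (35/18) / (5/12) = 14/3.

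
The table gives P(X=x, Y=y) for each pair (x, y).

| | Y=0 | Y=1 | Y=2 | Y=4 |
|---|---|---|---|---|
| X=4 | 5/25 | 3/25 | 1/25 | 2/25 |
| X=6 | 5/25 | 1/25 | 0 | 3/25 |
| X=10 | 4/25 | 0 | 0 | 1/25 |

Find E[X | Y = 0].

P(Y = 0) = 14/25.
Σ X·P over the event = 4·(5/25) + 6·(5/25) + 10·(4/25) = 18/5.
E[X | Y = 0] = (18/5) / (14/25) = 45/7.

45/7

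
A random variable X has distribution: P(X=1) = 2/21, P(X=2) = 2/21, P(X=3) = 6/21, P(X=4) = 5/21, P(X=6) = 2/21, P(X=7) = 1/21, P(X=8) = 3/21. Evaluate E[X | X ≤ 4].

P(X ≤ 4) = 5/7.
Σ over the event: 1·2/21 + 2·2/21 + 3·2/7 + 4·5/21 = 44/21.
E[X | X ≤ 4] = (44/21) / (5/7) = 44/15.

44/15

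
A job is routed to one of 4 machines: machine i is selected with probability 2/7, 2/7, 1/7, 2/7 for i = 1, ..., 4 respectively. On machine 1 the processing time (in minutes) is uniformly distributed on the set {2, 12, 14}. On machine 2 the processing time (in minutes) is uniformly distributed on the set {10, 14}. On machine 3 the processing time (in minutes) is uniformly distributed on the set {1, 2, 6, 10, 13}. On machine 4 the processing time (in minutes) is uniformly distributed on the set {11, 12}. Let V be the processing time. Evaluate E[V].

1081/105

E[V | machine 1] = (2+12+14)/3 = 28/3.
E[V | machine 2] = (10+14)/2 = 12.
E[V | machine 3] = (1+2+6+10+13)/5 = 32/5.
E[V | machine 4] = (11+12)/2 = 23/2.
By the law of total expectation,
E[V] = (2/7)·(28/3) + (2/7)·(12) + (1/7)·(32/5) + (2/7)·(23/2) = 1081/105.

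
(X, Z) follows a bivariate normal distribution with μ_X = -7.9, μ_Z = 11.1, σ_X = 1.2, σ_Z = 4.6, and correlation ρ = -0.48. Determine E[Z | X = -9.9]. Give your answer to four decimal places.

14.7800

E[Z | X=x] = μ_Z + ρ(σ_Z/σ_X)(x − μ_X) for jointly normal variables.
E[Z | X=-9.9] = 11.1 + (-0.48)·(4.6/1.2)·(-9.9 − (-7.9)) = 11.1 + (-1.84)·(-2) = 14.7800.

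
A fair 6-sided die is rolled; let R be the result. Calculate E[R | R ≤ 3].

2

Given R ≤ 3, R is equally likely to be any of {1, 2, 3}.
E[R | R ≤ 3] = (1 + 2 + 3) / 3 = 2.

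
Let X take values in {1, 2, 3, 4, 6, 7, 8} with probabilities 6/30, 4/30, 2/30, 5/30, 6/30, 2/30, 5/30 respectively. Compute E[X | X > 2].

29/5

P(X > 2) = 2/3.
Σ over the event: 3·1/15 + 4·1/6 + 6·1/5 + 7·1/15 + 8·1/6 = 58/15.
E[X | X > 2] = (58/15) / (2/3) = 29/5.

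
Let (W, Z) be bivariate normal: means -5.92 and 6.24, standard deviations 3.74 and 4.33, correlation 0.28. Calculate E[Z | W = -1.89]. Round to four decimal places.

7.5464

E[Z | W=x] = μ_Z + ρ(σ_Z/σ_W)(x − μ_W) for jointly normal variables.
E[Z | W=-1.89] = 6.24 + (0.28)·(4.33/3.74)·(-1.89 − (-5.92)) = 6.24 + (0.32417)·(4.03) = 7.5464.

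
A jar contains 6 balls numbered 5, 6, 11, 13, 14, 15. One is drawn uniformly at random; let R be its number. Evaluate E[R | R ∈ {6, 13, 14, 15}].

12

P(R ∈ {6, 13, 14, 15}) = 2/3.
Σ over the event: 6·1/6 + 13·1/6 + 14·1/6 + 15·1/6 = 8.
E[R | R ∈ {6, 13, 14, 15}] = (8) / (2/3) = 12.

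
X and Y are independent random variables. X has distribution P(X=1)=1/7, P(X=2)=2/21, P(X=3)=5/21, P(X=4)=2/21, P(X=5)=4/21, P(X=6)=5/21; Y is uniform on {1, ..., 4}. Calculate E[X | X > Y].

P(X > Y) = 9/14.
Summing X·P(x,y) over outcomes with X > Y gives 43/14.
E[X | X > Y] = (43/14) / (9/14) = 43/9.

43/9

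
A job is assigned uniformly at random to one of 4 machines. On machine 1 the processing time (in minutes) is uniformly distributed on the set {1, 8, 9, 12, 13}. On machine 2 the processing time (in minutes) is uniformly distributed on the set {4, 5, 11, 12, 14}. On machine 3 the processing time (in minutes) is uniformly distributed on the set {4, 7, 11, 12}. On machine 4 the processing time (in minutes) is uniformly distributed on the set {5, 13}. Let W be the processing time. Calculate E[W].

E[W | machine 1] = (1+8+9+12+13)/5 = 43/5.
E[W | machine 2] = (4+5+11+12+14)/5 = 46/5.
E[W | machine 3] = (4+7+11+12)/4 = 17/2.
E[W | machine 4] = (5+13)/2 = 9.
By the law of total expectation,
E[W] = (1/4)·(43/5) + (1/4)·(46/5) + (1/4)·(17/2) + (1/4)·(9) = 353/40.

353/40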